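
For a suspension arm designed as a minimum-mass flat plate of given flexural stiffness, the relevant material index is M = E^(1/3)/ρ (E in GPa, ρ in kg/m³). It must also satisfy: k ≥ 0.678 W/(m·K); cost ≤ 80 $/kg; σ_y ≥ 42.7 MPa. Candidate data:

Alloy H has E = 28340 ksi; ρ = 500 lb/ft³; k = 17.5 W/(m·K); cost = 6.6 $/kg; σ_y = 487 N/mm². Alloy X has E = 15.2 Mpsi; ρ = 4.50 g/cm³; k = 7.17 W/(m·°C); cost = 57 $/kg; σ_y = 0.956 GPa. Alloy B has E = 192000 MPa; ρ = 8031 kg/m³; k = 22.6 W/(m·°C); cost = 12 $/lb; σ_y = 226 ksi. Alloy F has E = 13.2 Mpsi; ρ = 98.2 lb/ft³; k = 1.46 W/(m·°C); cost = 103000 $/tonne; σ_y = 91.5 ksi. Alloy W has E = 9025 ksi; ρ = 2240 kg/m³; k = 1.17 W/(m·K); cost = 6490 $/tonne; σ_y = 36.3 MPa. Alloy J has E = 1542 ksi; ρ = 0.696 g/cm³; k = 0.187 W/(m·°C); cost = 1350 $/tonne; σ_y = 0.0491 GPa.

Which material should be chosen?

Screen on constraints: k ≥ 0.678 W/(m·K); cost ≤ 80 $/kg; σ_y ≥ 42.7 MPa. Survivors: alloy H, alloy X, alloy B.
After converting to SI:
  alloy H: E = 195.4 GPa, ρ = 8009 kg/m³
  alloy X: E = 104.8 GPa, ρ = 4500 kg/m³
  alloy B: E = 192.0 GPa, ρ = 8031 kg/m³
  alloy X: M = 1.05×10⁻³
  alloy H: M = 0.725×10⁻³
  alloy B: M = 0.718×10⁻³
Alloy X ranks first.

alloy X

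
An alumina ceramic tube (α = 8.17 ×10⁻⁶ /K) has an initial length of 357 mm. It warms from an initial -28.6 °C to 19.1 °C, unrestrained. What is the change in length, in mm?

0.139 mm

ΔT = 19.1 − (-28.6) = 47.70 K.
ΔL = α·L₀·ΔT = 8.17×10⁻⁶ × 357 mm × 47.70 K = 0.139 mm.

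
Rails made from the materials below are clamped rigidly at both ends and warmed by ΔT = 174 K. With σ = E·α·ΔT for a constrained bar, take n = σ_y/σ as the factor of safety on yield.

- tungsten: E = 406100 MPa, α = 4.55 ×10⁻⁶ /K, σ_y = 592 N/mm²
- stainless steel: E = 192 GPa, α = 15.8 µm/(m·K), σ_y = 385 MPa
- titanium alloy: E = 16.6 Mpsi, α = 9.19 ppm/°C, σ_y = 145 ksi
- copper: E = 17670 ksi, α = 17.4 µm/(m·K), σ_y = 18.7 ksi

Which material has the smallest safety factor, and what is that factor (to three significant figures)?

copper, n = 0.350

Per material, after unit conversion:
  tungsten: E = 406.1, α = 4.55, σ_y = 592.0 → σ = 322 MPa, n = 1.84
  stainless steel: E = 192.0, α = 15.8, σ_y = 385.0 → σ = 528 MPa, n = 0.729
  titanium alloy: E = 114.5, α = 9.19, σ_y = 999.7 → σ = 183 MPa, n = 5.46
  copper: E = 121.8, α = 17.4, σ_y = 128.9 → σ = 369 MPa, n = 0.350
Copper has the lowest safety factor, n = 0.350.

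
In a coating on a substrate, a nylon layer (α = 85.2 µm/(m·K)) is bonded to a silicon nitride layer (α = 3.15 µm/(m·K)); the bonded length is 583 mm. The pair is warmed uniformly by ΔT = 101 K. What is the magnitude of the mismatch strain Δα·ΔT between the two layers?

8.29×10⁻³

Δα = |85.2 − 3.15|×10⁻⁶/K = 82.0×10⁻⁶/K.
Mismatch strain = Δα·ΔT = 82.0×10⁻⁶ × 101.0 = 8.29×10⁻³.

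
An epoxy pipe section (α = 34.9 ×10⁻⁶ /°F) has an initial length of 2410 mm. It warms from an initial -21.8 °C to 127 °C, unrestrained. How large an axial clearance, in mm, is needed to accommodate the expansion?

22.5 mm

Convert α: 34.9×10⁻⁶/°F × (9/5) = 62.8×10⁻⁶/K.
ΔT = 127 − (-21.8) = 148.8 K.
ΔL = α·L₀·ΔT = 62.8×10⁻⁶ × 2410 mm × 148.8 K = 22.5 mm.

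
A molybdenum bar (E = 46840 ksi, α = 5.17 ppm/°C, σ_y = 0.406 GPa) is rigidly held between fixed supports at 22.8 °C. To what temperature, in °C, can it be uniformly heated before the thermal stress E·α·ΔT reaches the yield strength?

266 °C

E = 46840 ksi = 323.0 GPa.
σ_y = 0.406 GPa = 406.0 MPa.
E·α·ΔT = 406.0 MPa ⇒ ΔT = 406.0 / (323.0×10³ × 5.17×10⁻⁶) = 243.2 K.
T = 22.8 + 243.2 = 266.0 °C.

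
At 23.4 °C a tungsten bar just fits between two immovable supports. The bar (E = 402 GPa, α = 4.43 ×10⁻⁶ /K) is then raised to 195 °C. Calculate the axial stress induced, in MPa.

306 MPa

ΔT = 171.6 K. Constrained thermal stress σ = E·α·ΔT = 402.0×10³ MPa × 4.43×10⁻⁶ × 171.6 = 306 MPa (compressive).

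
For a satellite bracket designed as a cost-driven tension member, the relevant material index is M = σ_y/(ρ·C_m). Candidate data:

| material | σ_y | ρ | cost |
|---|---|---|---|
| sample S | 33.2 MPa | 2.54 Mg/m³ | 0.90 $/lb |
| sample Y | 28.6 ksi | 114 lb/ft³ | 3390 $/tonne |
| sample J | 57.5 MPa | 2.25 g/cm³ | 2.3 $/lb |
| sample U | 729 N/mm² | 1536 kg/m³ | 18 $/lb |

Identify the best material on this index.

Putting every candidate on a common basis:
  sample S: σ_y = 33.20 MPa, ρ = 2540 kg/m³, cost = 1.984 $/kg
  sample Y: σ_y = 197.2 MPa, ρ = 1826 kg/m³, cost = 3.390 $/kg
  sample J: σ_y = 57.50 MPa, ρ = 2250 kg/m³, cost = 5.071 $/kg
  sample U: σ_y = 729.0 MPa, ρ = 1536 kg/m³, cost = 39.68 $/kg
  sample Y: M = 31.9 kN·m per $
  sample U: M = 12.0 kN·m per $
  sample S: M = 6.59 kN·m per $
  sample J: M = 5.04 kN·m per $
Sample Y ranks first.

sample Y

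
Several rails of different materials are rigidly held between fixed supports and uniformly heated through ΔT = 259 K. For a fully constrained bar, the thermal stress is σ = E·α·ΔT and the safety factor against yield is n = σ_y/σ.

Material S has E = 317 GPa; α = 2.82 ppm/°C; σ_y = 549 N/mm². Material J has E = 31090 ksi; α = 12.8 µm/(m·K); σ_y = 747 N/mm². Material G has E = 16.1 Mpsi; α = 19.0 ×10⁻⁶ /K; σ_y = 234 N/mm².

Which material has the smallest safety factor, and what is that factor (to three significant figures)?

material G, n = 0.428

Converting E to GPa, α to ×10⁻⁶/K, σ_y to MPa, then σ and n for each:
  material S: E = 317.0, α = 2.82, σ_y = 549.0 → σ = 232 MPa, n = 2.37
  material J: E = 214.4, α = 12.8, σ_y = 747.0 → σ = 711 MPa, n = 1.05
  material G: E = 111.0, α = 19.0, σ_y = 234.0 → σ = 546 MPa, n = 0.428
Material G has the lowest safety factor, n = 0.428.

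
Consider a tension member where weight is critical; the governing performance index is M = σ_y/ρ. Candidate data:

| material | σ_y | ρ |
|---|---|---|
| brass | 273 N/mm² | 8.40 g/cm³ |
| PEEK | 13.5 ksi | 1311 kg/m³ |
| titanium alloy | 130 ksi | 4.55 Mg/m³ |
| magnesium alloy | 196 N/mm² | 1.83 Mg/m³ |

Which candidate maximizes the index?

Convert each candidate to consistent units, then evaluate M:
  brass: σ_y = 273.0 MPa, ρ = 8400 kg/m³
  PEEK: σ_y = 93.08 MPa, ρ = 1311 kg/m³
  titanium alloy: σ_y = 896.3 MPa, ρ = 4550 kg/m³
  magnesium alloy: σ_y = 196.0 MPa, ρ = 1830 kg/m³
  titanium alloy: M = 197 kN·m/kg
  magnesium alloy: M = 107 kN·m/kg
  PEEK: M = 71.0 kN·m/kg
  brass: M = 32.5 kN·m/kg
Titanium alloy has the largest M.

titanium alloy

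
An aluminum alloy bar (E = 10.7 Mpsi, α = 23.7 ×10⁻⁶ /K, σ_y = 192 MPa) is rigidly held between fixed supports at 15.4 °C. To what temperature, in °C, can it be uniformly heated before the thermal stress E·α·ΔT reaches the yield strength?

E = 10.7 Mpsi = 73.77 GPa.
E·α·ΔT = 192.0 MPa ⇒ ΔT = 192.0 / (73.77×10³ × 23.7×10⁻⁶) = 109.8 K.
T = 15.4 + 109.8 = 125.2 °C.

125 °C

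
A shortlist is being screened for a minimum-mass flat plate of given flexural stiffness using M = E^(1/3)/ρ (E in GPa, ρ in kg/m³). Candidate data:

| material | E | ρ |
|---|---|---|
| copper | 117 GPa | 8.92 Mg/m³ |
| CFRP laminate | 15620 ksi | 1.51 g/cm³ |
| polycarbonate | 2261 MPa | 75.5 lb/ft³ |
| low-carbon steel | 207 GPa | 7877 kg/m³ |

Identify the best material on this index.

CFRP laminate

After converting to SI:
  copper: E = 117.0 GPa, ρ = 8920 kg/m³
  CFRP laminate: E = 107.7 GPa, ρ = 1510 kg/m³
  polycarbonate: E = 2.261 GPa, ρ = 1209 kg/m³
  low-carbon steel: E = 207.0 GPa, ρ = 7877 kg/m³
  CFRP laminate: M = 3.15×10⁻³
  polycarbonate: M = 1.09×10⁻³
  low-carbon steel: M = 0.751×10⁻³
  copper: M = 0.548×10⁻³
CFRP laminate ranks first.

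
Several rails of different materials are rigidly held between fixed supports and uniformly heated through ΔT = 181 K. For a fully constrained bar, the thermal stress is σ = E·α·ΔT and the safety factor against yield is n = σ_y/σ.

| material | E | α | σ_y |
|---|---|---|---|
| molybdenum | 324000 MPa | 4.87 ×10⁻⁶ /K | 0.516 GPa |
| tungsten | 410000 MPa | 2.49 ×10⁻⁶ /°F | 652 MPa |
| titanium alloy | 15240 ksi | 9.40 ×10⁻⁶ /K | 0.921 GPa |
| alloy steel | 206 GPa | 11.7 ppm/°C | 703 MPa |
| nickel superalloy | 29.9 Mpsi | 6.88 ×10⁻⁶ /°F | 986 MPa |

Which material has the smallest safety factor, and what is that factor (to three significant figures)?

Per material, after unit conversion:
  molybdenum: E = 324.0, α = 4.87, σ_y = 516.0 → σ = 286 MPa, n = 1.81
  tungsten: E = 410.0, α = 4.48, σ_y = 652.0 → σ = 333 MPa, n = 1.96
  titanium alloy: E = 105.1, α = 9.40, σ_y = 921.0 → σ = 179 MPa, n = 5.15
  alloy steel: E = 206.0, α = 11.7, σ_y = 703.0 → σ = 436 MPa, n = 1.61
  nickel superalloy: E = 206.2, α = 12.4, σ_y = 986.0 → σ = 462 MPa, n = 2.13
The minimum is alloy steel at n = 1.61.

alloy steel, n = 1.61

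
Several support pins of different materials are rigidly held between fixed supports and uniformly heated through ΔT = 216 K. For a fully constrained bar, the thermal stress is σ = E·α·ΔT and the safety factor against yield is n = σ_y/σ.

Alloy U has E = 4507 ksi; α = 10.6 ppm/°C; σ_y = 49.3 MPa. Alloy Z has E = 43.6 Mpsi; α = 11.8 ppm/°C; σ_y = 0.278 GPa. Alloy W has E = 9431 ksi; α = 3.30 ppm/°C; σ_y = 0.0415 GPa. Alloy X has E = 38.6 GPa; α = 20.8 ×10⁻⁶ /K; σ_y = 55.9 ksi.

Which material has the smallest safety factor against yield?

Converting E to GPa, α to ×10⁻⁶/K, σ_y to MPa, then σ and n for each:
  alloy U: E = 31.07, α = 10.6, σ_y = 49.30 → σ = 71.1 MPa, n = 0.693
  alloy Z: E = 300.6, α = 11.8, σ_y = 278.0 → σ = 766 MPa, n = 0.363
  alloy W: E = 65.02, α = 3.30, σ_y = 41.50 → σ = 46.3 MPa, n = 0.895
  alloy X: E = 38.60, α = 20.8, σ_y = 385.4 → σ = 173 MPa, n = 2.22
The minimum is alloy Z at n = 0.363.

alloy Z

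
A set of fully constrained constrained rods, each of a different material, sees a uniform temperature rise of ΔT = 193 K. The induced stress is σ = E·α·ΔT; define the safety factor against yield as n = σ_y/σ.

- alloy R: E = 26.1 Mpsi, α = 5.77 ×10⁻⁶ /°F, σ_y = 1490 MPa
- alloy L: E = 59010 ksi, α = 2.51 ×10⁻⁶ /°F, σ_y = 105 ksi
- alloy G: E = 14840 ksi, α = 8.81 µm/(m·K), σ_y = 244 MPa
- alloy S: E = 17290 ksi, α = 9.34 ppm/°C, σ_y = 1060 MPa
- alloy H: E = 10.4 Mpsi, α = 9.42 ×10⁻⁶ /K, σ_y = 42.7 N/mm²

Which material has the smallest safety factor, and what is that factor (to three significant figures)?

Converting E to GPa, α to ×10⁻⁶/K, σ_y to MPa, then σ and n for each:
  alloy R: E = 180.0, α = 10.4, σ_y = 1490 → σ = 361 MPa, n = 4.13
  alloy L: E = 406.9, α = 4.52, σ_y = 723.9 → σ = 355 MPa, n = 2.04
  alloy G: E = 102.3, α = 8.81, σ_y = 244.0 → σ = 174 MPa, n = 1.40
  alloy S: E = 119.2, α = 9.34, σ_y = 1060 → σ = 215 MPa, n = 4.93
  alloy H: E = 71.71, α = 9.42, σ_y = 42.70 → σ = 130 MPa, n = 0.328
Smallest n: alloy H with n = 0.328.

alloy H, n = 0.328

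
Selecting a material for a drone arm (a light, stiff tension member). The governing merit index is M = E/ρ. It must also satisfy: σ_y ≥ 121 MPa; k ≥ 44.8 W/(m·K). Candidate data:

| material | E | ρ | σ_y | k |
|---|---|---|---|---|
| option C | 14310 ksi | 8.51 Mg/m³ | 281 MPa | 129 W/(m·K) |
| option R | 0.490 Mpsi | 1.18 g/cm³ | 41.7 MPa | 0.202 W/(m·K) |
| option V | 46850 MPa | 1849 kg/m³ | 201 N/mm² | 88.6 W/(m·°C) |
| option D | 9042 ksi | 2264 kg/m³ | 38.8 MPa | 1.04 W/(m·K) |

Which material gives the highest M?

Screen on constraints: σ_y ≥ 121 MPa; k ≥ 44.8 W/(m·K). Survivors: option C, option V.
After converting to SI:
  option C: E = 98.66 GPa, ρ = 8510 kg/m³
  option V: E = 46.85 GPa, ρ = 1849 kg/m³
  option V: M = 25.3 MN·m/kg
  option C: M = 11.6 MN·m/kg
The maximum is for option V.

option V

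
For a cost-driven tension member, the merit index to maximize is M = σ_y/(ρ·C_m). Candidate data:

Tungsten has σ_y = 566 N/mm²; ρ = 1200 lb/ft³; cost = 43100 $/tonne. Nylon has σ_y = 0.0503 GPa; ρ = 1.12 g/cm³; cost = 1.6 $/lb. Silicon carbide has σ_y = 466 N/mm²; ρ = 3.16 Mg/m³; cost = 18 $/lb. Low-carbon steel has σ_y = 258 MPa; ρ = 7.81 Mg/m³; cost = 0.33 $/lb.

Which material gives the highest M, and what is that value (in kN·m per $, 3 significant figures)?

Putting every candidate on a common basis:
  tungsten: σ_y = 566.0 MPa, ρ = 19220 kg/m³, cost = 43.10 $/kg
  nylon: σ_y = 50.30 MPa, ρ = 1120 kg/m³, cost = 3.527 $/kg
  silicon carbide: σ_y = 466.0 MPa, ρ = 3160 kg/m³, cost = 39.68 $/kg
  low-carbon steel: σ_y = 258.0 MPa, ρ = 7810 kg/m³, cost = 0.7275 $/kg
  low-carbon steel: M = 45.4 kN·m per $
  nylon: M = 12.7 kN·m per $
  silicon carbide: M = 3.72 kN·m per $
  tungsten: M = 0.683 kN·m per $
The maximum is for low-carbon steel.

low-carbon steel, M = 45.4 kN·m per $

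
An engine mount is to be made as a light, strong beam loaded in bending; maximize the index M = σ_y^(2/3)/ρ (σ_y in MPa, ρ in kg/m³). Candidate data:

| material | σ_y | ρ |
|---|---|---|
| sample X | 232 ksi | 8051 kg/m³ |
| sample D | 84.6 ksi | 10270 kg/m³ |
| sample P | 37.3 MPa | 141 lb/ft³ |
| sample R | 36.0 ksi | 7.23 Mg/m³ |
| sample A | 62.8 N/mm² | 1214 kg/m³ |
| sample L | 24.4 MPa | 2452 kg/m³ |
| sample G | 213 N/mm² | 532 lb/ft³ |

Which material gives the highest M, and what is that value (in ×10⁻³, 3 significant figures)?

Putting every candidate on a common basis:
  sample X: σ_y = 1600 MPa, ρ = 8051 kg/m³
  sample D: σ_y = 583.3 MPa, ρ = 10270 kg/m³
  sample P: σ_y = 37.30 MPa, ρ = 2259 kg/m³
  sample R: σ_y = 248.2 MPa, ρ = 7230 kg/m³
  sample A: σ_y = 62.80 MPa, ρ = 1214 kg/m³
  sample L: σ_y = 24.40 MPa, ρ = 2452 kg/m³
  sample G: σ_y = 213.0 MPa, ρ = 8522 kg/m³
  sample X: M = 17.0×10⁻³
  sample A: M = 13.0×10⁻³
  sample D: M = 6.80×10⁻³
  sample R: M = 5.46×10⁻³
  sample P: M = 4.94×10⁻³
  sample G: M = 4.19×10⁻³
  sample L: M = 3.43×10⁻³
Sample X has the largest M.

sample X, M = 17.0×10⁻³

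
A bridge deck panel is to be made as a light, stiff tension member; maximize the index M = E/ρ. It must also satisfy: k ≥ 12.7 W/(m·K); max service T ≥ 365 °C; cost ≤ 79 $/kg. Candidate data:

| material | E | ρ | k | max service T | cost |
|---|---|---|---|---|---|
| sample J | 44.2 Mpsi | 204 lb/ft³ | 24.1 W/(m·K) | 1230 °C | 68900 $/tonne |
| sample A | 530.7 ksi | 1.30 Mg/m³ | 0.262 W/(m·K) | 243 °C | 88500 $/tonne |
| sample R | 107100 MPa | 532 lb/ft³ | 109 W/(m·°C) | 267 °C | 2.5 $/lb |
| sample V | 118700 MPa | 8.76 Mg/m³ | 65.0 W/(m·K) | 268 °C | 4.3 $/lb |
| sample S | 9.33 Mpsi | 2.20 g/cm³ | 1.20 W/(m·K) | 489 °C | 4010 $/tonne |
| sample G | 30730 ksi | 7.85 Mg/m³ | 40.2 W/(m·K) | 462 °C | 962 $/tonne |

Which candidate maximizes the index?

sample J

Screen on constraints: k ≥ 12.7 W/(m·K); max service T ≥ 365 °C; cost ≤ 79 $/kg. Survivors: sample J, sample G.
Normalizing units and computing the index:
  sample J: E = 304.7 GPa, ρ = 3268 kg/m³
  sample G: E = 211.9 GPa, ρ = 7850 kg/m³
  sample J: M = 93.3 MN·m/kg
  sample G: M = 27.0 MN·m/kg
Sample J ranks first.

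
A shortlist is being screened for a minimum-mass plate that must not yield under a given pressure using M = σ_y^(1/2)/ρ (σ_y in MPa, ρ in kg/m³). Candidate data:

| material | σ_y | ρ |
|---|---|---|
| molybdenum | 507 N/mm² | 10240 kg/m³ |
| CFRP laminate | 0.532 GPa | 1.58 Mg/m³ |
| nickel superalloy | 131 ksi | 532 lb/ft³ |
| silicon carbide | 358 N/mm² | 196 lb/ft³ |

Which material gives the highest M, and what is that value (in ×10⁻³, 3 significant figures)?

CFRP laminate, M = 14.6×10⁻³

Putting every candidate on a common basis:
  molybdenum: σ_y = 507.0 MPa, ρ = 10240 kg/m³
  CFRP laminate: σ_y = 532.0 MPa, ρ = 1580 kg/m³
  nickel superalloy: σ_y = 903.2 MPa, ρ = 8522 kg/m³
  silicon carbide: σ_y = 358.0 MPa, ρ = 3140 kg/m³
  CFRP laminate: M = 14.6×10⁻³
  silicon carbide: M = 6.03×10⁻³
  nickel superalloy: M = 3.53×10⁻³
  molybdenum: M = 2.20×10⁻³
CFRP laminate ranks first.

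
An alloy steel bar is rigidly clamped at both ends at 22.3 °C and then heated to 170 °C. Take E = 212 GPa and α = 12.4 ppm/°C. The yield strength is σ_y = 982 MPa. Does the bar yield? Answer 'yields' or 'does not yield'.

does not yield

ΔT = 147.7 K. Constrained thermal stress σ = E·α·ΔT = 212.0×10³ MPa × 12.4×10⁻⁶ × 147.7 = 388 MPa (compressive).
Compare to σ_y = 982 MPa: σ < σ_y, so it does not yield.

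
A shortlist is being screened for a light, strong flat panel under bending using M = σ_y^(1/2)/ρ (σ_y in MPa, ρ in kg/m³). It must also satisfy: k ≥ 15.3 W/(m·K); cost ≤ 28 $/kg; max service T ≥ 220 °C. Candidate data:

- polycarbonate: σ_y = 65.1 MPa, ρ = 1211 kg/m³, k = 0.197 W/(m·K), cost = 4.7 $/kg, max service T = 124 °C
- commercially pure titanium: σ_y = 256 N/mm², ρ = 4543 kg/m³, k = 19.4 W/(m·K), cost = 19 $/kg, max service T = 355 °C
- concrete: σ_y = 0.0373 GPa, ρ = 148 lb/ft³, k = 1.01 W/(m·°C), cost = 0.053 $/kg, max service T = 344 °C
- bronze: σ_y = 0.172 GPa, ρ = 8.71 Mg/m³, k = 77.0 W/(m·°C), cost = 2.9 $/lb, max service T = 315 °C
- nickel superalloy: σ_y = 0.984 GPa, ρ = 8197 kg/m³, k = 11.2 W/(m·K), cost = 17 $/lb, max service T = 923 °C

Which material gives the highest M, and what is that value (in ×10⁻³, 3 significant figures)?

Screen on constraints: k ≥ 15.3 W/(m·K); cost ≤ 28 $/kg; max service T ≥ 220 °C. Survivors: commercially pure titanium, bronze.
In SI units:
  commercially pure titanium: σ_y = 256.0 MPa, ρ = 4543 kg/m³
  bronze: σ_y = 172.0 MPa, ρ = 8710 kg/m³
  commercially pure titanium: M = 3.52×10⁻³
  bronze: M = 1.51×10⁻³
Commercially pure titanium has the largest M.

commercially pure titanium, M = 3.52×10⁻³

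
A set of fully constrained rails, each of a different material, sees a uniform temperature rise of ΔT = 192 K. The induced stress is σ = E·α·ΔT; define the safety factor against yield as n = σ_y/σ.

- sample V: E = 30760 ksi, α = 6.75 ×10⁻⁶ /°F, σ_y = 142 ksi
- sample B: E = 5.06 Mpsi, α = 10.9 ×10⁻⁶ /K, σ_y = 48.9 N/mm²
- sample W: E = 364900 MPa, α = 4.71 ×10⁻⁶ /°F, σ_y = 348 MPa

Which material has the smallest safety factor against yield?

Per material, after unit conversion:
  sample V: E = 212.1, α = 12.1, σ_y = 979.1 → σ = 495 MPa, n = 1.98
  sample B: E = 34.89, α = 10.9, σ_y = 48.90 → σ = 73.0 MPa, n = 0.670
  sample W: E = 364.9, α = 8.48, σ_y = 348.0 → σ = 594 MPa, n = 0.586
The minimum is sample W at n = 0.586.

sample W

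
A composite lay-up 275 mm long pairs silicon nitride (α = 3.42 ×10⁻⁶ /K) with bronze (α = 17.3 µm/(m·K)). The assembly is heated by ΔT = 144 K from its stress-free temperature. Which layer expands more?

α(silicon nitride) = 3.42×10⁻⁶/K vs α(bronze) = 17.3×10⁻⁶/K.
Higher α expands more for the same ΔT: bronze.

bronze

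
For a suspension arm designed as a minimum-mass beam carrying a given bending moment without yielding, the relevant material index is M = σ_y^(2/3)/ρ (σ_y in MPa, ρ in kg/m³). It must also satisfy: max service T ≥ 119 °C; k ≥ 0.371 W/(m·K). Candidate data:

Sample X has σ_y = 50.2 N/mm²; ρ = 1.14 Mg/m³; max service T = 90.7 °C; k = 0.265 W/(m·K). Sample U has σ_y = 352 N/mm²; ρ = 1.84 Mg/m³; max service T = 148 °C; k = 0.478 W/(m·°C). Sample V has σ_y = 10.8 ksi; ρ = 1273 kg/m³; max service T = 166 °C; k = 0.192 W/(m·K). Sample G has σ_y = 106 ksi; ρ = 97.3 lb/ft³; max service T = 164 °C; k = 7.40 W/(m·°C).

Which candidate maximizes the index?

sample G

Screen on constraints: max service T ≥ 119 °C; k ≥ 0.371 W/(m·K). Survivors: sample U, sample G.
In SI units:
  sample U: σ_y = 352.0 MPa, ρ = 1840 kg/m³
  sample G: σ_y = 730.8 MPa, ρ = 1559 kg/m³
  sample G: M = 52.1×10⁻³
  sample U: M = 27.1×10⁻³
The maximum is for sample G.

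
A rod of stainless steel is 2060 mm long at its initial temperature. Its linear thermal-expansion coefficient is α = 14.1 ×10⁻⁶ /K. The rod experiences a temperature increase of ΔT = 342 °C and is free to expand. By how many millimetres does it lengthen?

9.93 mm

ΔL = α·L₀·ΔT = 14.1×10⁻⁶ × 2060 mm × 342.0 K = 9.93 mm.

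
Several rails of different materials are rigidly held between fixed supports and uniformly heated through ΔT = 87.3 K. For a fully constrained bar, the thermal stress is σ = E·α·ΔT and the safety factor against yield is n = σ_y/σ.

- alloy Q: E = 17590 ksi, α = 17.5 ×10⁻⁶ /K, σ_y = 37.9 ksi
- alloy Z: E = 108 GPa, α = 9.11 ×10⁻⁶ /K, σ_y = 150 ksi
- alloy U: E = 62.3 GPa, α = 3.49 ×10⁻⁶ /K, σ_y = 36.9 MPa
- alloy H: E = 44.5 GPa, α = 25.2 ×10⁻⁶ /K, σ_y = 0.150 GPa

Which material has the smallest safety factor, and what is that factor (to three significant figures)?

alloy Q, n = 1.41

Converting E to GPa, α to ×10⁻⁶/K, σ_y to MPa, then σ and n for each:
  alloy Q: E = 121.3, α = 17.5, σ_y = 261.3 → σ = 185 MPa, n = 1.41
  alloy Z: E = 108.0, α = 9.11, σ_y = 1034 → σ = 85.9 MPa, n = 12.0
  alloy U: E = 62.30, α = 3.49, σ_y = 36.90 → σ = 19.0 MPa, n = 1.94
  alloy H: E = 44.50, α = 25.2, σ_y = 150.0 → σ = 97.9 MPa, n = 1.53
The minimum is alloy Q at n = 1.41.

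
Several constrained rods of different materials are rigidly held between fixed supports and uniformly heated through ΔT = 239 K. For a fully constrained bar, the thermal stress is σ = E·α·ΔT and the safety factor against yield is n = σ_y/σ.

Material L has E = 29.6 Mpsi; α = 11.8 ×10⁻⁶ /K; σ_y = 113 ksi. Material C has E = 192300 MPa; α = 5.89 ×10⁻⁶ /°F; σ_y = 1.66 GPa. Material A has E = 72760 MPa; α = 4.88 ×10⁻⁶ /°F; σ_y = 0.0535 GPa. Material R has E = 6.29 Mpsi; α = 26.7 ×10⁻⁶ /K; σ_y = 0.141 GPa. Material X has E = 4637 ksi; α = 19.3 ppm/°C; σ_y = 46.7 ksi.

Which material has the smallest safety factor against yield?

Converting E to GPa, α to ×10⁻⁶/K, σ_y to MPa, then σ and n for each:
  material L: E = 204.1, α = 11.8, σ_y = 779.1 → σ = 576 MPa, n = 1.35
  material C: E = 192.3, α = 10.6, σ_y = 1660 → σ = 487 MPa, n = 3.41
  material A: E = 72.76, α = 8.78, σ_y = 53.50 → σ = 153 MPa, n = 0.350
  material R: E = 43.37, α = 26.7, σ_y = 141.0 → σ = 277 MPa, n = 0.509
  material X: E = 31.97, α = 19.3, σ_y = 322.0 → σ = 147 MPa, n = 2.18
Smallest n: material A with n = 0.350.

material A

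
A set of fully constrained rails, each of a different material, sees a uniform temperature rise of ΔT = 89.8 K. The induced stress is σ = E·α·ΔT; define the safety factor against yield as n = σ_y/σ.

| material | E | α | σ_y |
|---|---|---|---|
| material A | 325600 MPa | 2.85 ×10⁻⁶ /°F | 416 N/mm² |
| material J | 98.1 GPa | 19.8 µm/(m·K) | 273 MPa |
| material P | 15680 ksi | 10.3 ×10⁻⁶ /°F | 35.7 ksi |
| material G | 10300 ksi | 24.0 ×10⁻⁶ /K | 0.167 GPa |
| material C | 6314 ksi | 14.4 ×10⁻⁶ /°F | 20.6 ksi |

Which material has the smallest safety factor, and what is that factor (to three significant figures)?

Converting E to GPa, α to ×10⁻⁶/K, σ_y to MPa, then σ and n for each:
  material A: E = 325.6, α = 5.13, σ_y = 416.0 → σ = 150 MPa, n = 2.77
  material J: E = 98.10, α = 19.8, σ_y = 273.0 → σ = 174 MPa, n = 1.57
  material P: E = 108.1, α = 18.5, σ_y = 246.1 → σ = 180 MPa, n = 1.37
  material G: E = 71.02, α = 24.0, σ_y = 167.0 → σ = 153 MPa, n = 1.09
  material C: E = 43.53, α = 25.9, σ_y = 142.0 → σ = 101 MPa, n = 1.40
The minimum is material G at n = 1.09.

material G, n = 1.09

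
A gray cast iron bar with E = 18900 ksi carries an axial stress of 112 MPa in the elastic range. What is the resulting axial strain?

E = 18900 ksi = 130.3 GPa = 130300 MPa.
ε = σ/E = 112 / 130300 = 8.59×10⁻⁴.

8.59×10⁻⁴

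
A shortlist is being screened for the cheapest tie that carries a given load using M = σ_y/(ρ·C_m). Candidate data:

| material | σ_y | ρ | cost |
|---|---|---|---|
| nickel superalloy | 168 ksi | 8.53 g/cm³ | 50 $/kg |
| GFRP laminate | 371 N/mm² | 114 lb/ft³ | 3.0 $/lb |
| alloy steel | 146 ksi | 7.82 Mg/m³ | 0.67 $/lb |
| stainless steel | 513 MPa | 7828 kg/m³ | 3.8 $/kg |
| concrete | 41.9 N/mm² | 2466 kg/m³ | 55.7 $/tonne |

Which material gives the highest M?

Putting every candidate on a common basis:
  nickel superalloy: σ_y = 1158 MPa, ρ = 8530 kg/m³, cost = 50.00 $/kg
  GFRP laminate: σ_y = 371.0 MPa, ρ = 1826 kg/m³, cost = 6.614 $/kg
  alloy steel: σ_y = 1007 MPa, ρ = 7820 kg/m³, cost = 1.477 $/kg
  stainless steel: σ_y = 513.0 MPa, ρ = 7828 kg/m³, cost = 3.800 $/kg
  concrete: σ_y = 41.90 MPa, ρ = 2466 kg/m³, cost = 0.05570 $/kg
  concrete: M = 305 kN·m per $
  alloy steel: M = 87.1 kN·m per $
  GFRP laminate: M = 30.7 kN·m per $
  stainless steel: M = 17.2 kN·m per $
  nickel superalloy: M = 2.72 kN·m per $
Highest index: concrete.

concrete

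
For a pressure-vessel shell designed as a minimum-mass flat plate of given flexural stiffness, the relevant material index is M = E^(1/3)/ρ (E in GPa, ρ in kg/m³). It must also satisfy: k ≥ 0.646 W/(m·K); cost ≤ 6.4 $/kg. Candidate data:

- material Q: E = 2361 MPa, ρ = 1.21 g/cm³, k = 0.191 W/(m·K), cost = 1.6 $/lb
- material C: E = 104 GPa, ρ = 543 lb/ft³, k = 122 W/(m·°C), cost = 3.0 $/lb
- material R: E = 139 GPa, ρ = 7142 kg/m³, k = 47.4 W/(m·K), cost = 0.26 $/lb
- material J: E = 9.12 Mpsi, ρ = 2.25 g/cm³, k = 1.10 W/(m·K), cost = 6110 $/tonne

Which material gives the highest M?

material J

Screen on constraints: k ≥ 0.646 W/(m·K); cost ≤ 6.4 $/kg. Survivors: material R, material J.
Convert each candidate to consistent units, then evaluate M:
  material R: E = 139.0 GPa, ρ = 7142 kg/m³
  material J: E = 62.88 GPa, ρ = 2250 kg/m³
  material J: M = 1.77×10⁻³
  material R: M = 0.725×10⁻³
Highest index: material J.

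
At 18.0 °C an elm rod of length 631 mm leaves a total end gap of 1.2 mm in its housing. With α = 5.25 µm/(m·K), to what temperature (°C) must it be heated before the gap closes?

380 °C

α·L₀·ΔT = 1.2 mm ⇒ ΔT = 1.2 / (5.25×10⁻⁶ × 631.0) = 362.2 K.
T = 18.0 + 362.2 = 380.2 °C.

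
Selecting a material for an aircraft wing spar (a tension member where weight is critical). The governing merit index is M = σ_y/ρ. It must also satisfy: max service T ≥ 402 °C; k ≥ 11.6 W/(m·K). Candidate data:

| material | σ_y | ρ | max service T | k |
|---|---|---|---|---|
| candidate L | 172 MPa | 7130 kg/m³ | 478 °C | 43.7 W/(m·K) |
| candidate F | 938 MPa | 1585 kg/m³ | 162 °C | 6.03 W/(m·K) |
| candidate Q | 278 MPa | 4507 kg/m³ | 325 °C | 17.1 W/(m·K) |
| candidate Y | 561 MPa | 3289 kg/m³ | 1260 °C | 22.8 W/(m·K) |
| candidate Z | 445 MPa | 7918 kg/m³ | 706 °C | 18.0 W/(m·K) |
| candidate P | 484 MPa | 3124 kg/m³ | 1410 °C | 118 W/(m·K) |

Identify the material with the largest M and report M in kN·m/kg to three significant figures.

candidate Y, M = 171 kN·m/kg

Screen on constraints: max service T ≥ 402 °C; k ≥ 11.6 W/(m·K). Survivors: candidate L, candidate Y, candidate Z, candidate P.
Computing M directly (units already consistent):
  candidate Y: M = 171 kN·m/kg
  candidate P: M = 155 kN·m/kg
  candidate Z: M = 56.2 kN·m/kg
  candidate L: M = 24.1 kN·m/kg
Highest index: candidate Y.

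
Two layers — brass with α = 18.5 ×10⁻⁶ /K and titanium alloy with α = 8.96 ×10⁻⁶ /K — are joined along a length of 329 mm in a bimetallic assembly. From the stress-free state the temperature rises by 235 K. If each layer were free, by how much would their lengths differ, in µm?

738 µm

Δα = |18.5 − 8.96|×10⁻⁶/K = 9.54×10⁻⁶/K.
ΔL_mismatch = Δα·L·ΔT = 9.54×10⁻⁶ × 329.0 mm × 235.0 K = 738 µm.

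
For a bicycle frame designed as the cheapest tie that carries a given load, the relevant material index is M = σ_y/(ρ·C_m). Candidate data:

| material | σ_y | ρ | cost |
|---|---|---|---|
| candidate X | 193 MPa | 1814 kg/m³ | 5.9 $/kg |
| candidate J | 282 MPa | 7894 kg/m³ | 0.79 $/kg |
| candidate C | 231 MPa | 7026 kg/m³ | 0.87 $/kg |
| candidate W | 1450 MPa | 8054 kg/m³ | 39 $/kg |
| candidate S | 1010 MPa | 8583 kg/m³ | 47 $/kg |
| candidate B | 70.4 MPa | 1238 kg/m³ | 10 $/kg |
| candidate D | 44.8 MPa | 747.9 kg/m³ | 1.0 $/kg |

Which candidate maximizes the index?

candidate D

Evaluate M for each candidate:
  candidate D: M = 59.9 kN·m per $
  candidate J: M = 45.2 kN·m per $
  candidate C: M = 37.8 kN·m per $
  candidate X: M = 18.0 kN·m per $
  candidate B: M = 5.69 kN·m per $
  candidate W: M = 4.62 kN·m per $
  candidate S: M = 2.50 kN·m per $
The maximum is for candidate D.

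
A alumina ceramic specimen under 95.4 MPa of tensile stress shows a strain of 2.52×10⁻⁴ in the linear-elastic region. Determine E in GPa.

379 GPa

E = σ/ε = 95.4 MPa / 2.52×10⁻⁴ = 378600 MPa = 379 GPa.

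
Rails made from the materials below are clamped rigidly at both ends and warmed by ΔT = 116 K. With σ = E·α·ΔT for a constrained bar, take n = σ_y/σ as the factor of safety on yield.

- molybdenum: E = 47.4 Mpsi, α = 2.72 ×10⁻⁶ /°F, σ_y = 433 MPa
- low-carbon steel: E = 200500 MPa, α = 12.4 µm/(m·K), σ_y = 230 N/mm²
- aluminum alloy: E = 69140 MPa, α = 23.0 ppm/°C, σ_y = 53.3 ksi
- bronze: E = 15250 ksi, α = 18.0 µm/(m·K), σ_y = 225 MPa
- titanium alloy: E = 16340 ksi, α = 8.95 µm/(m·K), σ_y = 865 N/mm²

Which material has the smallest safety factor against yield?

Per material, after unit conversion:
  molybdenum: E = 326.8, α = 4.90, σ_y = 433.0 → σ = 186 MPa, n = 2.33
  low-carbon steel: E = 200.5, α = 12.4, σ_y = 230.0 → σ = 288 MPa, n = 0.798
  aluminum alloy: E = 69.14, α = 23.0, σ_y = 367.5 → σ = 184 MPa, n = 1.99
  bronze: E = 105.1, α = 18.0, σ_y = 225.0 → σ = 220 MPa, n = 1.02
  titanium alloy: E = 112.7, α = 8.95, σ_y = 865.0 → σ = 117 MPa, n = 7.40
Low-carbon steel has the lowest safety factor, n = 0.798.

low-carbon steel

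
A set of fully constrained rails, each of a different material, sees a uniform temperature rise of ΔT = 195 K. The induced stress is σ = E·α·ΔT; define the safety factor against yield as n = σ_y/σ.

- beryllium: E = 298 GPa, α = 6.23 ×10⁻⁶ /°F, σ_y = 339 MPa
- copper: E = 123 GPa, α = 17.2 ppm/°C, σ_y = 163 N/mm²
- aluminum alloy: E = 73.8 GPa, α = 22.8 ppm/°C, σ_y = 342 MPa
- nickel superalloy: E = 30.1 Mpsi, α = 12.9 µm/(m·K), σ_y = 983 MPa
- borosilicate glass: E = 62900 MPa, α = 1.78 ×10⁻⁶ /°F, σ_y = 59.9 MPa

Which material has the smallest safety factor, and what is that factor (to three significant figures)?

Per material, after unit conversion:
  beryllium: E = 298.0, α = 11.2, σ_y = 339.0 → σ = 652 MPa, n = 0.520
  copper: E = 123.0, α = 17.2, σ_y = 163.0 → σ = 413 MPa, n = 0.395
  aluminum alloy: E = 73.80, α = 22.8, σ_y = 342.0 → σ = 328 MPa, n = 1.04
  nickel superalloy: E = 207.5, α = 12.9, σ_y = 983.0 → σ = 522 MPa, n = 1.88
  borosilicate glass: E = 62.90, α = 3.20, σ_y = 59.90 → σ = 39.3 MPa, n = 1.52
Smallest n: copper with n = 0.395.

copper, n = 0.395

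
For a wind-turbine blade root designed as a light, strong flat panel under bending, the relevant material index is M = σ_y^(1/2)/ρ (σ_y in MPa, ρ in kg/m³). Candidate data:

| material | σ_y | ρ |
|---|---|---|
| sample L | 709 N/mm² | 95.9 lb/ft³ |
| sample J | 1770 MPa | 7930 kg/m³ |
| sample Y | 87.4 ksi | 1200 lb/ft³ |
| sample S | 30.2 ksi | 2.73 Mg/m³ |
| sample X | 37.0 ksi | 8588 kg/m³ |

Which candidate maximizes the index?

Putting every candidate on a common basis:
  sample L: σ_y = 709.0 MPa, ρ = 1536 kg/m³
  sample J: σ_y = 1770 MPa, ρ = 7930 kg/m³
  sample Y: σ_y = 602.6 MPa, ρ = 19220 kg/m³
  sample S: σ_y = 208.2 MPa, ρ = 2730 kg/m³
  sample X: σ_y = 255.1 MPa, ρ = 8588 kg/m³
  sample L: M = 17.3×10⁻³
  sample J: M = 5.31×10⁻³
  sample S: M = 5.29×10⁻³
  sample X: M = 1.86×10⁻³
  sample Y: M = 1.28×10⁻³
Sample L ranks first.

sample L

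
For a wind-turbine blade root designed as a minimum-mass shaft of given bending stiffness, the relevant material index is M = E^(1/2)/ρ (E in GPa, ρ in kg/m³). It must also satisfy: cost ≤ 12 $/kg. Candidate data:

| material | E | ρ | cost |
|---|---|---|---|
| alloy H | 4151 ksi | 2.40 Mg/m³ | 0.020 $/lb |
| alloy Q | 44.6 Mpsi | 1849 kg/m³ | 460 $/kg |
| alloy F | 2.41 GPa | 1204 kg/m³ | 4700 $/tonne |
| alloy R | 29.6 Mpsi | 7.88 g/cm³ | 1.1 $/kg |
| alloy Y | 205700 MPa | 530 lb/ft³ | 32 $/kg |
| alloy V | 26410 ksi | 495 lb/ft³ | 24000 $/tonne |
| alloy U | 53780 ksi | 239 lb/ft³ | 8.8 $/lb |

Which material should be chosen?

Screen on constraints: cost ≤ 12 $/kg. Survivors: alloy H, alloy F, alloy R.
Normalizing units and computing the index:
  alloy H: E = 28.62 GPa, ρ = 2400 kg/m³
  alloy F: E = 2.410 GPa, ρ = 1204 kg/m³
  alloy R: E = 204.1 GPa, ρ = 7880 kg/m³
  alloy H: M = 2.23×10⁻³
  alloy R: M = 1.81×10⁻³
  alloy F: M = 1.29×10⁻³
Highest index: alloy H.

alloy H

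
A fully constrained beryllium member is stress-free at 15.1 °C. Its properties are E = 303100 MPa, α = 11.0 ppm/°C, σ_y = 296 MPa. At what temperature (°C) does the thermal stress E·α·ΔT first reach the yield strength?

104 °C

E = 303100 MPa = 303.1 GPa.
E·α·ΔT = 296.0 MPa ⇒ ΔT = 296.0 / (303.1×10³ × 11.0×10⁻⁶) = 88.78 K.
T = 15.1 + 88.78 = 103.9 °C.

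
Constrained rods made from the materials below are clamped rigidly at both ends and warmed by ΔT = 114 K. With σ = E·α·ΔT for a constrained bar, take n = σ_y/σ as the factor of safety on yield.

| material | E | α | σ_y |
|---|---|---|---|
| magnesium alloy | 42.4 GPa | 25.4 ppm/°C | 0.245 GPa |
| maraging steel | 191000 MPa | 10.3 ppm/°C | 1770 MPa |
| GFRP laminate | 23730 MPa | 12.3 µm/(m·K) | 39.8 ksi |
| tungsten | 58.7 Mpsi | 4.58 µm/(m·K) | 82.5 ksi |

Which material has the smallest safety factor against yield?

magnesium alloy

In consistent units (E in GPa, α in ×10⁻⁶/K, σ_y in MPa):
  magnesium alloy: E = 42.40, α = 25.4, σ_y = 245.0 → σ = 123 MPa, n = 2.00
  maraging steel: E = 191.0, α = 10.3, σ_y = 1770 → σ = 224 MPa, n = 7.89
  GFRP laminate: E = 23.73, α = 12.3, σ_y = 274.4 → σ = 33.3 MPa, n = 8.25
  tungsten: E = 404.7, α = 4.58, σ_y = 568.8 → σ = 211 MPa, n = 2.69
Magnesium alloy has the lowest safety factor, n = 2.00.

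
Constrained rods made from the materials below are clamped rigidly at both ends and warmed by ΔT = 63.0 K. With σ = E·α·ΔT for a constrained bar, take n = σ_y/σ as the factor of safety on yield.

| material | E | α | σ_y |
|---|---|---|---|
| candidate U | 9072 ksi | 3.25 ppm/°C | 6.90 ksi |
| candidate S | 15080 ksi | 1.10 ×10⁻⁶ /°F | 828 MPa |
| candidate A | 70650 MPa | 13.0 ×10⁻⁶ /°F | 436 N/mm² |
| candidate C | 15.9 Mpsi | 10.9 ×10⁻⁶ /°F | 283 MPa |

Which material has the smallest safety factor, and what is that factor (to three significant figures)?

With everything in SI (GPa, ×10⁻⁶/K, MPa):
  candidate U: E = 62.55, α = 3.25, σ_y = 47.57 → σ = 12.8 MPa, n = 3.71
  candidate S: E = 104.0, α = 1.98, σ_y = 828.0 → σ = 13.0 MPa, n = 63.8
  candidate A: E = 70.65, α = 23.4, σ_y = 436.0 → σ = 104 MPa, n = 4.19
  candidate C: E = 109.6, α = 19.6, σ_y = 283.0 → σ = 136 MPa, n = 2.09
Smallest n: candidate C with n = 2.09.

candidate C, n = 2.09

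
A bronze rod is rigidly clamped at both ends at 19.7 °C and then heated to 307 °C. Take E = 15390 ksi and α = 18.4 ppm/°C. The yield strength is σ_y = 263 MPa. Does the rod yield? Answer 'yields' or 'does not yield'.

yields

E = 15390 ksi = 106.1 GPa.
ΔT = 287.3 K. Constrained thermal stress σ = E·α·ΔT = 106.1×10³ MPa × 18.4×10⁻⁶ × 287.3 = 561 MPa (compressive).
Compare to σ_y = 263 MPa: σ ≥ σ_y, so it yields.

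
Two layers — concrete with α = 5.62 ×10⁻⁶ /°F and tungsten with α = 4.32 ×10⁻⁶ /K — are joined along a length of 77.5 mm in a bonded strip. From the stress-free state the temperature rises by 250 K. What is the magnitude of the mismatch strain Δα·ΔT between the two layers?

concrete: α = 5.62×10⁻⁶/°F × 9/5 = 10.1×10⁻⁶/K.
Δα = |10.1 − 4.32|×10⁻⁶/K = 5.80×10⁻⁶/K.
Mismatch strain = Δα·ΔT = 5.80×10⁻⁶ × 250.0 = 1.45×10⁻³.

1.45×10⁻³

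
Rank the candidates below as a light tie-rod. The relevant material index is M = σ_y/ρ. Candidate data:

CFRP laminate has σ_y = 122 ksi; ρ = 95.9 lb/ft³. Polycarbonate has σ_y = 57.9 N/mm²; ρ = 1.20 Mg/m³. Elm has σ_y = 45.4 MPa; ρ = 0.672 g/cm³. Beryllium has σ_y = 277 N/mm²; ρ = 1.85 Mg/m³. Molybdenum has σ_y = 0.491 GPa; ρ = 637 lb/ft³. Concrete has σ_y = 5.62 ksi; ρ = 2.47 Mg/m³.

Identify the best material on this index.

Normalizing units and computing the index:
  CFRP laminate: σ_y = 841.2 MPa, ρ = 1536 kg/m³
  polycarbonate: σ_y = 57.90 MPa, ρ = 1200 kg/m³
  elm: σ_y = 45.40 MPa, ρ = 672.0 kg/m³
  beryllium: σ_y = 277.0 MPa, ρ = 1850 kg/m³
  molybdenum: σ_y = 491.0 MPa, ρ = 10200 kg/m³
  concrete: σ_y = 38.75 MPa, ρ = 2470 kg/m³
  CFRP laminate: M = 548 kN·m/kg
  beryllium: M = 150 kN·m/kg
  elm: M = 67.6 kN·m/kg
  polycarbonate: M = 48.2 kN·m/kg
  molybdenum: M = 48.1 kN·m/kg
  concrete: M = 15.7 kN·m/kg
The maximum is for CFRP laminate.

CFRP laminate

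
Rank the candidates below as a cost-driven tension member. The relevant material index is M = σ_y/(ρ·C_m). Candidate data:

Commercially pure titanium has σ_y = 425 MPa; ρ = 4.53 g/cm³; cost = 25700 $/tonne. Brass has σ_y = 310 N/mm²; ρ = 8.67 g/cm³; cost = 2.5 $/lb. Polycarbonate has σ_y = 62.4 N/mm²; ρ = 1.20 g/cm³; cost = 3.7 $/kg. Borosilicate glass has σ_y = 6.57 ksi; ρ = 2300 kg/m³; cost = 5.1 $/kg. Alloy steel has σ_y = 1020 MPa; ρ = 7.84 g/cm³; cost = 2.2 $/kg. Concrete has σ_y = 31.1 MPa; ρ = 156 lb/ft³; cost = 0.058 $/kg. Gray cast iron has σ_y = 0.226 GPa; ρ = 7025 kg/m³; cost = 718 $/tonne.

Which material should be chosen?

Convert each candidate to consistent units, then evaluate M:
  commercially pure titanium: σ_y = 425.0 MPa, ρ = 4530 kg/m³, cost = 25.70 $/kg
  brass: σ_y = 310.0 MPa, ρ = 8670 kg/m³, cost = 5.511 $/kg
  polycarbonate: σ_y = 62.40 MPa, ρ = 1200 kg/m³, cost = 3.700 $/kg
  borosilicate glass: σ_y = 45.30 MPa, ρ = 2300 kg/m³, cost = 5.100 $/kg
  alloy steel: σ_y = 1020 MPa, ρ = 7840 kg/m³, cost = 2.200 $/kg
  concrete: σ_y = 31.10 MPa, ρ = 2499 kg/m³, cost = 0.05800 $/kg
  gray cast iron: σ_y = 226.0 MPa, ρ = 7025 kg/m³, cost = 0.7180 $/kg
  concrete: M = 215 kN·m per $
  alloy steel: M = 59.1 kN·m per $
  gray cast iron: M = 44.8 kN·m per $
  polycarbonate: M = 14.1 kN·m per $
  brass: M = 6.49 kN·m per $
  borosilicate glass: M = 3.86 kN·m per $
  commercially pure titanium: M = 3.65 kN·m per $
Concrete ranks first.

concrete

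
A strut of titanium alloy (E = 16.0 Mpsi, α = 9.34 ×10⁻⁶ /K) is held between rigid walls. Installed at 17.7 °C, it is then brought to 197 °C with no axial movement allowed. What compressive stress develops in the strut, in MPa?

185 MPa

E = 16.0 Mpsi = 110.3 GPa.
ΔT = 179.3 K. Constrained thermal stress σ = E·α·ΔT = 110.3×10³ MPa × 9.34×10⁻⁶ × 179.3 = 185 MPa (compressive).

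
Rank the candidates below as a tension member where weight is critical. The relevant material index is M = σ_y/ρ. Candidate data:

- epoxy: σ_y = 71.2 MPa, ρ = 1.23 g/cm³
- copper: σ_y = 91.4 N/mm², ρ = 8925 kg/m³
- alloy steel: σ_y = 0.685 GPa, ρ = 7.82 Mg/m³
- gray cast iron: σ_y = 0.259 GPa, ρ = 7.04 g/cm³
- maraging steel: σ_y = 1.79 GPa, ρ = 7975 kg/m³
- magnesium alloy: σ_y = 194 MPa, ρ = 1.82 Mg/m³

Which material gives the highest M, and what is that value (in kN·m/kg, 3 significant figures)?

maraging steel, M = 224 kN·m/kg

Normalizing units and computing the index:
  epoxy: σ_y = 71.20 MPa, ρ = 1230 kg/m³
  copper: σ_y = 91.40 MPa, ρ = 8925 kg/m³
  alloy steel: σ_y = 685.0 MPa, ρ = 7820 kg/m³
  gray cast iron: σ_y = 259.0 MPa, ρ = 7040 kg/m³
  maraging steel: σ_y = 1790 MPa, ρ = 7975 kg/m³
  magnesium alloy: σ_y = 194.0 MPa, ρ = 1820 kg/m³
  maraging steel: M = 224 kN·m/kg
  magnesium alloy: M = 107 kN·m/kg
  alloy steel: M = 87.6 kN·m/kg
  epoxy: M = 57.9 kN·m/kg
  gray cast iron: M = 36.8 kN·m/kg
  copper: M = 10.2 kN·m/kg
Maraging steel has the largest M.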